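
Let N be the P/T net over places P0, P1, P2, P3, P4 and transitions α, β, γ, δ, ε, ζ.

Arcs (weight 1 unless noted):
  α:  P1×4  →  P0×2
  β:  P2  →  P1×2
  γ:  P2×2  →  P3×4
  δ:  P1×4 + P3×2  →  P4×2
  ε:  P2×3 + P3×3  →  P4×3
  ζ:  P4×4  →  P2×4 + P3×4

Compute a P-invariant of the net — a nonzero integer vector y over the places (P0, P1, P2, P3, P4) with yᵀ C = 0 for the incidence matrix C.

Incidence matrix C (rows=places, cols=transitions):
        α    β    γ    δ    ε    ζ
   P0   2    0    0    0    0    0
   P1  -4    2    0   -4    0    0
   P2   0   -1   -2    0   -3    4
   P3   0    0    4   -2   -3    4
   P4   0    0    0    2    3   -4

Candidate y = [2, 1, 2, 1, 3]; check y·C column-wise:
  col α: 2·2 + 1·-4 + 2·0 + 1·0 + 3·0 = 0
  col β: 2·0 + 1·2 + 2·-1 + 1·0 + 3·0 = 0
  col γ: 2·0 + 1·0 + 2·-2 + 1·4 + 3·0 = 0
  col δ: 2·0 + 1·-4 + 2·0 + 1·-2 + 3·2 = 0
  col ε: 2·0 + 1·0 + 2·-3 + 1·-3 + 3·3 = 0
  col ζ: 2·0 + 1·0 + 2·4 + 1·4 + 3·-4 = 0

y = (P0:2, P1:1, P2:2, P3:1, P4:3)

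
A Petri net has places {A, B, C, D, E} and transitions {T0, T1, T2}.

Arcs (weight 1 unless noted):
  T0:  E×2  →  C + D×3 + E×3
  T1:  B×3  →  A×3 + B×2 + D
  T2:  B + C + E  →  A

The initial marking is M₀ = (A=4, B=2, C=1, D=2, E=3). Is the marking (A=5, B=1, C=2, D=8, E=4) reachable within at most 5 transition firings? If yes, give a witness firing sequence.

YES — reachable via ⟨T0, T0, T2⟩ (3 firings)

step 1: fire T0:  (A=4, B=2, C=1, D=2, E=3) → (A=4, B=2, C=2, D=5, E=4)
step 2: fire T0:  (A=4, B=2, C=2, D=5, E=4) → (A=4, B=2, C=3, D=8, E=5)
step 3: fire T2:  (A=4, B=2, C=3, D=8, E=5) → (A=5, B=1, C=2, D=8, E=4)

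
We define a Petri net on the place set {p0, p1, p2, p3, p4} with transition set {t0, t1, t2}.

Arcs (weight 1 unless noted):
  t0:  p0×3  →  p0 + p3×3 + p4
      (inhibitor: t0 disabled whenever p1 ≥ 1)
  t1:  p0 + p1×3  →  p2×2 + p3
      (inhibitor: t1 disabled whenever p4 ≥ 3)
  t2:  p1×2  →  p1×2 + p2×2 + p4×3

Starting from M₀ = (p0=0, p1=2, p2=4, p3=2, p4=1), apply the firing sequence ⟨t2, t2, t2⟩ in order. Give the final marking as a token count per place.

step 1: fire t2:  (p0=0, p1=2, p2=4, p3=2, p4=1) → (p0=0, p1=2, p2=6, p3=2, p4=4)
step 2: fire t2:  (p0=0, p1=2, p2=6, p3=2, p4=4) → (p0=0, p1=2, p2=8, p3=2, p4=7)
step 3: fire t2:  (p0=0, p1=2, p2=8, p3=2, p4=7) → (p0=0, p1=2, p2=10, p3=2, p4=10)

(p0=0, p1=2, p2=10, p3=2, p4=10)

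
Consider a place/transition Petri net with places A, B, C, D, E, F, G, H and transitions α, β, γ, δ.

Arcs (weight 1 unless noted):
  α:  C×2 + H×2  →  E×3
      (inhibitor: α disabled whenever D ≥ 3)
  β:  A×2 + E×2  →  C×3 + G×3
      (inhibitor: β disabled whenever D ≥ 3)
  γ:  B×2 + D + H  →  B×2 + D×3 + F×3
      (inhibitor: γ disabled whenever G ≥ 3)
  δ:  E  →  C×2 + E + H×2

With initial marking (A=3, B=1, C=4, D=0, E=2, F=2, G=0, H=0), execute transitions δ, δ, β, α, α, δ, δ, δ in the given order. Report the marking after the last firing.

step 1: fire δ:  (A=3, B=1, C=4, D=0, E=2, F=2, G=0, H=0) → (A=3, B=1, C=6, D=0, E=2, F=2, G=0, H=2)
step 2: fire δ:  (A=3, B=1, C=6, D=0, E=2, F=2, G=0, H=2) → (A=3, B=1, C=8, D=0, E=2, F=2, G=0, H=4)
step 3: fire β:  (A=3, B=1, C=8, D=0, E=2, F=2, G=0, H=4) → (A=1, B=1, C=11, D=0, E=0, F=2, G=3, H=4)
step 4: fire α:  (A=1, B=1, C=11, D=0, E=0, F=2, G=3, H=4) → (A=1, B=1, C=9, D=0, E=3, F=2, G=3, H=2)
step 5: fire α:  (A=1, B=1, C=9, D=0, E=3, F=2, G=3, H=2) → (A=1, B=1, C=7, D=0, E=6, F=2, G=3, H=0)
step 6: fire δ:  (A=1, B=1, C=7, D=0, E=6, F=2, G=3, H=0) → (A=1, B=1, C=9, D=0, E=6, F=2, G=3, H=2)
step 7: fire δ:  (A=1, B=1, C=9, D=0, E=6, F=2, G=3, H=2) → (A=1, B=1, C=11, D=0, E=6, F=2, G=3, H=4)
step 8: fire δ:  (A=1, B=1, C=11, D=0, E=6, F=2, G=3, H=4) → (A=1, B=1, C=13, D=0, E=6, F=2, G=3, H=6)

(A=1, B=1, C=13, D=0, E=6, F=2, G=3, H=6)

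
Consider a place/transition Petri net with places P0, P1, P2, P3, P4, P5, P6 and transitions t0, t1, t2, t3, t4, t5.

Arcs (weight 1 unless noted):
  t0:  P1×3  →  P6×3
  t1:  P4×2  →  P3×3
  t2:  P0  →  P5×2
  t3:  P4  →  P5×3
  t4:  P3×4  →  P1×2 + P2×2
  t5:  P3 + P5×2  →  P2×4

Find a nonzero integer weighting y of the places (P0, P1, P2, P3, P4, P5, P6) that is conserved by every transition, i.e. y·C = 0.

Incidence matrix C (rows=places, cols=transitions):
       t0   t1   t2   t3   t4   t5
   P0   0    0   -1    0    0    0
   P1  -3    0    0    0    2    0
   P2   0    0    0    0    2    4
   P3   0    3    0    0   -4   -1
   P4   0   -2    0   -1    0    0
   P5   0    0    2    3    0   -2
   P6   3    0    0    0    0    0

Candidate y = [2, 3, 1, 2, 3, 1, 3]; check y·C column-wise:
  col t0: 2·0 + 3·-3 + 1·0 + 2·0 + 3·0 + 1·0 + 3·3 = 0
  col t1: 2·0 + 3·0 + 1·0 + 2·3 + 3·-2 + 1·0 + 3·0 = 0
  col t2: 2·-1 + 3·0 + 1·0 + 2·0 + 3·0 + 1·2 + 3·0 = 0
  col t3: 2·0 + 3·0 + 1·0 + 2·0 + 3·-1 + 1·3 + 3·0 = 0
  col t4: 2·0 + 3·2 + 1·2 + 2·-4 + 3·0 + 1·0 + 3·0 = 0
  col t5: 2·0 + 3·0 + 1·4 + 2·-1 + 3·0 + 1·-2 + 3·0 = 0

y = (P0:2, P1:3, P2:1, P3:2, P4:3, P5:1, P6:3)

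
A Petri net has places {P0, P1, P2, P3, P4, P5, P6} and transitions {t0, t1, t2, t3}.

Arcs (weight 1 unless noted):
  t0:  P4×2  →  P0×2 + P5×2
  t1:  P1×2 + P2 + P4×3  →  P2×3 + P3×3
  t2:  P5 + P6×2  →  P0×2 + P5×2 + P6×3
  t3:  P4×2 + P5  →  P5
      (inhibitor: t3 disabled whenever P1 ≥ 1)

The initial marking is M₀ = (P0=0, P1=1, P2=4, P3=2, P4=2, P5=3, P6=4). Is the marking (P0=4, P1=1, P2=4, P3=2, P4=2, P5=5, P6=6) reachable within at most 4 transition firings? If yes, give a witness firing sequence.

YES — reachable via ⟨t2, t2⟩ (2 firings)

step 1: fire t2:  (P0=0, P1=1, P2=4, P3=2, P4=2, P5=3, P6=4) → (P0=2, P1=1, P2=4, P3=2, P4=2, P5=4, P6=5)
step 2: fire t2:  (P0=2, P1=1, P2=4, P3=2, P4=2, P5=4, P6=5) → (P0=4, P1=1, P2=4, P3=2, P4=2, P5=5, P6=6)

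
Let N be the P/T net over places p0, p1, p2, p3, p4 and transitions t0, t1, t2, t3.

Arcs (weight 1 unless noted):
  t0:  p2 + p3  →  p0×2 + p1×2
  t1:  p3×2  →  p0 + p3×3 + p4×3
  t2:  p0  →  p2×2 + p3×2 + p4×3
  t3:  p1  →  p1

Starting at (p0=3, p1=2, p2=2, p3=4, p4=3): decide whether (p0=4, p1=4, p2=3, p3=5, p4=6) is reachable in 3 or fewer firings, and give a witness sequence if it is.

step 1: fire t0:  (p0=3, p1=2, p2=2, p3=4, p4=3) → (p0=5, p1=4, p2=1, p3=3, p4=3)
step 2: fire t2:  (p0=5, p1=4, p2=1, p3=3, p4=3) → (p0=4, p1=4, p2=3, p3=5, p4=6)

YES — reachable via ⟨t0, t2⟩ (2 firings)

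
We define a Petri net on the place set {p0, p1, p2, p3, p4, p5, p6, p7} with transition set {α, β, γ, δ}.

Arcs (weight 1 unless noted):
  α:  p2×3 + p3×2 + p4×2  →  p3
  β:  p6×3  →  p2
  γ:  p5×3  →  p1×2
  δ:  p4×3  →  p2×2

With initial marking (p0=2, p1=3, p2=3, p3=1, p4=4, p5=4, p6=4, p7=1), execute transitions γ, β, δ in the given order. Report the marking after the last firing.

step 1: fire γ:  (p0=2, p1=3, p2=3, p3=1, p4=4, p5=4, p6=4, p7=1) → (p0=2, p1=5, p2=3, p3=1, p4=4, p5=1, p6=4, p7=1)
step 2: fire β:  (p0=2, p1=5, p2=3, p3=1, p4=4, p5=1, p6=4, p7=1) → (p0=2, p1=5, p2=4, p3=1, p4=4, p5=1, p6=1, p7=1)
step 3: fire δ:  (p0=2, p1=5, p2=4, p3=1, p4=4, p5=1, p6=1, p7=1) → (p0=2, p1=5, p2=6, p3=1, p4=1, p5=1, p6=1, p7=1)

(p0=2, p1=5, p2=6, p3=1, p4=1, p5=1, p6=1, p7=1)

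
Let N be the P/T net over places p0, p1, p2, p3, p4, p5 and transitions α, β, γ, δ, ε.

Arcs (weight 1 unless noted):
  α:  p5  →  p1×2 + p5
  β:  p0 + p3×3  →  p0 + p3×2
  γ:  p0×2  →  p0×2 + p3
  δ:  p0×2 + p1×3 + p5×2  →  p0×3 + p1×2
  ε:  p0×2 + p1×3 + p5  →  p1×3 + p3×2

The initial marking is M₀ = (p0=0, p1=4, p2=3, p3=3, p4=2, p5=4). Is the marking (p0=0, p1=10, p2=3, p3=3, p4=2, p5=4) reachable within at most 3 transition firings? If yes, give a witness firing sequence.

YES — reachable via ⟨α, α, α⟩ (3 firings)

step 1: fire α:  (p0=0, p1=4, p2=3, p3=3, p4=2, p5=4) → (p0=0, p1=6, p2=3, p3=3, p4=2, p5=4)
step 2: fire α:  (p0=0, p1=6, p2=3, p3=3, p4=2, p5=4) → (p0=0, p1=8, p2=3, p3=3, p4=2, p5=4)
step 3: fire α:  (p0=0, p1=8, p2=3, p3=3, p4=2, p5=4) → (p0=0, p1=10, p2=3, p3=3, p4=2, p5=4)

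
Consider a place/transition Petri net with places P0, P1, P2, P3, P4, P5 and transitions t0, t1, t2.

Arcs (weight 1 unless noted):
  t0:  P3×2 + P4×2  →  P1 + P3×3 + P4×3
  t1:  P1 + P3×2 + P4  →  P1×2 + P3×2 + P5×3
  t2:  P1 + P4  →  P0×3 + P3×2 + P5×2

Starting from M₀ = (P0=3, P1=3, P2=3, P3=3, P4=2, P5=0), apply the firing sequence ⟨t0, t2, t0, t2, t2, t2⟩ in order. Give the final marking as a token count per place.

(P0=15, P1=1, P2=3, P3=13, P4=0, P5=8)

step 1: fire t0:  (P0=3, P1=3, P2=3, P3=3, P4=2, P5=0) → (P0=3, P1=4, P2=3, P3=4, P4=3, P5=0)
step 2: fire t2:  (P0=3, P1=4, P2=3, P3=4, P4=3, P5=0) → (P0=6, P1=3, P2=3, P3=6, P4=2, P5=2)
step 3: fire t0:  (P0=6, P1=3, P2=3, P3=6, P4=2, P5=2) → (P0=6, P1=4, P2=3, P3=7, P4=3, P5=2)
step 4: fire t2:  (P0=6, P1=4, P2=3, P3=7, P4=3, P5=2) → (P0=9, P1=3, P2=3, P3=9, P4=2, P5=4)
step 5: fire t2:  (P0=9, P1=3, P2=3, P3=9, P4=2, P5=4) → (P0=12, P1=2, P2=3, P3=11, P4=1, P5=6)
step 6: fire t2:  (P0=12, P1=2, P2=3, P3=11, P4=1, P5=6) → (P0=15, P1=1, P2=3, P3=13, P4=0, P5=8)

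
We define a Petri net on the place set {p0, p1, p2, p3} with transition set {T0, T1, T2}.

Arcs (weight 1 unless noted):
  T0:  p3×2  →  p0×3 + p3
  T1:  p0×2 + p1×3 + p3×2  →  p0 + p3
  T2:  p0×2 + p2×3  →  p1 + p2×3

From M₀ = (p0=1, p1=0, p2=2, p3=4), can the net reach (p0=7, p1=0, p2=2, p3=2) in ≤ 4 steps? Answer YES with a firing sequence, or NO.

step 1: fire T0:  (p0=1, p1=0, p2=2, p3=4) → (p0=4, p1=0, p2=2, p3=3)
step 2: fire T0:  (p0=4, p1=0, p2=2, p3=3) → (p0=7, p1=0, p2=2, p3=2)

YES — reachable via ⟨T0, T0⟩ (2 firings)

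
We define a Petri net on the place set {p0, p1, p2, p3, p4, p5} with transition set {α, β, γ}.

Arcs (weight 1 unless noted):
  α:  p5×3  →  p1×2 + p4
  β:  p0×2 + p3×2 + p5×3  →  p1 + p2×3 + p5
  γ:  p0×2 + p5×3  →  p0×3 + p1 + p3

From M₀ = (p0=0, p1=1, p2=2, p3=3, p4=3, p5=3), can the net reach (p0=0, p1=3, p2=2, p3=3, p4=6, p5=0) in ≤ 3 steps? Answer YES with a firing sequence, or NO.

depth 0: 1 marking
depth 1: 2 markings reached so far
depth 2: 2 markings reached so far
(frontier empty at depth 2; search complete)
target is not among the 2 markings reachable within 3 steps

NO — not reachable within 3 firings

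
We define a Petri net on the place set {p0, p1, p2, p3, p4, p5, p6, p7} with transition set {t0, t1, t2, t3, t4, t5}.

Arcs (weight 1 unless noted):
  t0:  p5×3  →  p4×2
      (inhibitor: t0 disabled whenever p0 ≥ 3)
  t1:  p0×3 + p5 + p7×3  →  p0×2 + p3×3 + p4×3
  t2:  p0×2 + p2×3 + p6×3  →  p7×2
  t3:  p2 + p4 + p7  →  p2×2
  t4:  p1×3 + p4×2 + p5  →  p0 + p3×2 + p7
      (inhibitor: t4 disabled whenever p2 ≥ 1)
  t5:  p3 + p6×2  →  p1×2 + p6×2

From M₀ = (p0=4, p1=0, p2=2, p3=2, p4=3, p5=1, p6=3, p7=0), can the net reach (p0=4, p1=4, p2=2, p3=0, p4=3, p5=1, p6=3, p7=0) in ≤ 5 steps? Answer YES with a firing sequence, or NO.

step 1: fire t5:  (p0=4, p1=0, p2=2, p3=2, p4=3, p5=1, p6=3, p7=0) → (p0=4, p1=2, p2=2, p3=1, p4=3, p5=1, p6=3, p7=0)
step 2: fire t5:  (p0=4, p1=2, p2=2, p3=1, p4=3, p5=1, p6=3, p7=0) → (p0=4, p1=4, p2=2, p3=0, p4=3, p5=1, p6=3, p7=0)

YES — reachable via ⟨t5, t5⟩ (2 firings)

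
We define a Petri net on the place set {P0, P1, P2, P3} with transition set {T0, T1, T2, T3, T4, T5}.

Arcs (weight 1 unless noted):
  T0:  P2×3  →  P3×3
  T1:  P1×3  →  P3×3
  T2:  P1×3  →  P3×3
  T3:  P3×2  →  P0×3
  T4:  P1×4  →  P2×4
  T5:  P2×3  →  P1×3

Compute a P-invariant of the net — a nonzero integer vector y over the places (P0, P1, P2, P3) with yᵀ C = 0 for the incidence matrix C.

y = (P0:2, P1:3, P2:3, P3:3)

Incidence matrix C (rows=places, cols=transitions):
       T0   T1   T2   T3   T4   T5
   P0   0    0    0    3    0    0
   P1   0   -3   -3    0   -4    3
   P2  -3    0    0    0    4   -3
   P3   3    3    3   -2    0    0

Candidate y = [2, 3, 3, 3]; check y·C column-wise:
  col T0: 2·0 + 3·0 + 3·-3 + 3·3 = 0
  col T1: 2·0 + 3·-3 + 3·0 + 3·3 = 0
  col T2: 2·0 + 3·-3 + 3·0 + 3·3 = 0
  col T3: 2·3 + 3·0 + 3·0 + 3·-2 = 0
  col T4: 2·0 + 3·-4 + 3·4 + 3·0 = 0
  col T5: 2·0 + 3·3 + 3·-3 + 3·0 = 0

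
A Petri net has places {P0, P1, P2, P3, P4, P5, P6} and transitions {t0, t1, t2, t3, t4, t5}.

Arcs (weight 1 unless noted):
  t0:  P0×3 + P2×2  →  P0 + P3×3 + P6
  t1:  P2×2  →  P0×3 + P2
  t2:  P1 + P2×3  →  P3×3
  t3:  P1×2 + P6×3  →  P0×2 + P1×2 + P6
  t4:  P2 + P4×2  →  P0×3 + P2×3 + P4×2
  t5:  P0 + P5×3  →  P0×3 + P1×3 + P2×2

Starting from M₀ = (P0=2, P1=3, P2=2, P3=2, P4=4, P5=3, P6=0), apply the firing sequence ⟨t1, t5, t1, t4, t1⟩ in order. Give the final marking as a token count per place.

(P0=16, P1=6, P2=3, P3=2, P4=4, P5=0, P6=0)

step 1: fire t1:  (P0=2, P1=3, P2=2, P3=2, P4=4, P5=3, P6=0) → (P0=5, P1=3, P2=1, P3=2, P4=4, P5=3, P6=0)
step 2: fire t5:  (P0=5, P1=3, P2=1, P3=2, P4=4, P5=3, P6=0) → (P0=7, P1=6, P2=3, P3=2, P4=4, P5=0, P6=0)
step 3: fire t1:  (P0=7, P1=6, P2=3, P3=2, P4=4, P5=0, P6=0) → (P0=10, P1=6, P2=2, P3=2, P4=4, P5=0, P6=0)
step 4: fire t4:  (P0=10, P1=6, P2=2, P3=2, P4=4, P5=0, P6=0) → (P0=13, P1=6, P2=4, P3=2, P4=4, P5=0, P6=0)
step 5: fire t1:  (P0=13, P1=6, P2=4, P3=2, P4=4, P5=0, P6=0) → (P0=16, P1=6, P2=3, P3=2, P4=4, P5=0, P6=0)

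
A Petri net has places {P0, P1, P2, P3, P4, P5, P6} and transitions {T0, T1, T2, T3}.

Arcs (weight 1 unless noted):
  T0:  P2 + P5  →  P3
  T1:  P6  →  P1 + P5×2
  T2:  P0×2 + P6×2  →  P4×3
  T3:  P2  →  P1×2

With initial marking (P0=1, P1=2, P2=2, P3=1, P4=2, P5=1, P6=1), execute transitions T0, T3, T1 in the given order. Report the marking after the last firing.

step 1: fire T0:  (P0=1, P1=2, P2=2, P3=1, P4=2, P5=1, P6=1) → (P0=1, P1=2, P2=1, P3=2, P4=2, P5=0, P6=1)
step 2: fire T3:  (P0=1, P1=2, P2=1, P3=2, P4=2, P5=0, P6=1) → (P0=1, P1=4, P2=0, P3=2, P4=2, P5=0, P6=1)
step 3: fire T1:  (P0=1, P1=4, P2=0, P3=2, P4=2, P5=0, P6=1) → (P0=1, P1=5, P2=0, P3=2, P4=2, P5=2, P6=0)

(P0=1, P1=5, P2=0, P3=2, P4=2, P5=2, P6=0)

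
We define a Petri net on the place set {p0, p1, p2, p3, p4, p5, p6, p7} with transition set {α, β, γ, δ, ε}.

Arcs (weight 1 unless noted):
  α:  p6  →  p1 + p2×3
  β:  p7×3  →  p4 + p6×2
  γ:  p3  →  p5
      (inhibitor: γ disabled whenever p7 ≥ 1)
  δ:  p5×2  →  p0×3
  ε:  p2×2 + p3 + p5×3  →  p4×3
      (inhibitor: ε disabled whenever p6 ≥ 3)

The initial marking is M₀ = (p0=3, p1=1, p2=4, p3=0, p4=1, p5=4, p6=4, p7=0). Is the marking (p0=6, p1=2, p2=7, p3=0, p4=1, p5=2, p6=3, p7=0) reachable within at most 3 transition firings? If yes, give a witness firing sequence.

YES — reachable via ⟨α, δ⟩ (2 firings)

step 1: fire α:  (p0=3, p1=1, p2=4, p3=0, p4=1, p5=4, p6=4, p7=0) → (p0=3, p1=2, p2=7, p3=0, p4=1, p5=4, p6=3, p7=0)
step 2: fire δ:  (p0=3, p1=2, p2=7, p3=0, p4=1, p5=4, p6=3, p7=0) → (p0=6, p1=2, p2=7, p3=0, p4=1, p5=2, p6=3, p7=0)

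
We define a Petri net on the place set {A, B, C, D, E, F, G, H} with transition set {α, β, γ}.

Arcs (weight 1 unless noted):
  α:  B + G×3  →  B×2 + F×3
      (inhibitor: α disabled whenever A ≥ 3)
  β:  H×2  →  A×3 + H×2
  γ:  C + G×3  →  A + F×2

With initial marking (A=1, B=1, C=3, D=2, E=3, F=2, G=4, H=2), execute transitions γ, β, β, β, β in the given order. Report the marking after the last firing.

(A=14, B=1, C=2, D=2, E=3, F=4, G=1, H=2)

step 1: fire γ:  (A=1, B=1, C=3, D=2, E=3, F=2, G=4, H=2) → (A=2, B=1, C=2, D=2, E=3, F=4, G=1, H=2)
step 2: fire β:  (A=2, B=1, C=2, D=2, E=3, F=4, G=1, H=2) → (A=5, B=1, C=2, D=2, E=3, F=4, G=1, H=2)
step 3: fire β:  (A=5, B=1, C=2, D=2, E=3, F=4, G=1, H=2) → (A=8, B=1, C=2, D=2, E=3, F=4, G=1, H=2)
step 4: fire β:  (A=8, B=1, C=2, D=2, E=3, F=4, G=1, H=2) → (A=11, B=1, C=2, D=2, E=3, F=4, G=1, H=2)
step 5: fire β:  (A=11, B=1, C=2, D=2, E=3, F=4, G=1, H=2) → (A=14, B=1, C=2, D=2, E=3, F=4, G=1, H=2)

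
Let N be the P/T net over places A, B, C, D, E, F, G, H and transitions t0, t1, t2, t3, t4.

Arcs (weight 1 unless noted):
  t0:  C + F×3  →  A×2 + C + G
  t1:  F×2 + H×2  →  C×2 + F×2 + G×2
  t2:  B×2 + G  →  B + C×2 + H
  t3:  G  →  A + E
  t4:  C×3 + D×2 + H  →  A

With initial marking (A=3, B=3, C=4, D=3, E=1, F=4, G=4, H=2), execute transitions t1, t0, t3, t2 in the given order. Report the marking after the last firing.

(A=6, B=2, C=8, D=3, E=2, F=1, G=5, H=1)

step 1: fire t1:  (A=3, B=3, C=4, D=3, E=1, F=4, G=4, H=2) → (A=3, B=3, C=6, D=3, E=1, F=4, G=6, H=0)
step 2: fire t0:  (A=3, B=3, C=6, D=3, E=1, F=4, G=6, H=0) → (A=5, B=3, C=6, D=3, E=1, F=1, G=7, H=0)
step 3: fire t3:  (A=5, B=3, C=6, D=3, E=1, F=1, G=7, H=0) → (A=6, B=3, C=6, D=3, E=2, F=1, G=6, H=0)
step 4: fire t2:  (A=6, B=3, C=6, D=3, E=2, F=1, G=6, H=0) → (A=6, B=2, C=8, D=3, E=2, F=1, G=5, H=1)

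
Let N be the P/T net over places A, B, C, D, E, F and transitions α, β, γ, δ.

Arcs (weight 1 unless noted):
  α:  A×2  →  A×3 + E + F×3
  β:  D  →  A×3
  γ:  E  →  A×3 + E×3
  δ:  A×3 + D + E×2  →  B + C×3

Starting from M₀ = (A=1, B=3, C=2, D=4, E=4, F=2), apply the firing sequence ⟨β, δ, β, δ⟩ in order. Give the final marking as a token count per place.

step 1: fire β:  (A=1, B=3, C=2, D=4, E=4, F=2) → (A=4, B=3, C=2, D=3, E=4, F=2)
step 2: fire δ:  (A=4, B=3, C=2, D=3, E=4, F=2) → (A=1, B=4, C=5, D=2, E=2, F=2)
step 3: fire β:  (A=1, B=4, C=5, D=2, E=2, F=2) → (A=4, B=4, C=5, D=1, E=2, F=2)
step 4: fire δ:  (A=4, B=4, C=5, D=1, E=2, F=2) → (A=1, B=5, C=8, D=0, E=0, F=2)

(A=1, B=5, C=8, D=0, E=0, F=2)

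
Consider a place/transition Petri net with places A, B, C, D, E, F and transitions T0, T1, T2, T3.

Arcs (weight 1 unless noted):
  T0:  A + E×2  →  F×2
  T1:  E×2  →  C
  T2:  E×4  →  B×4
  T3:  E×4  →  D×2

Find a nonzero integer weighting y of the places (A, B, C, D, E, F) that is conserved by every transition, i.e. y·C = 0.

y = (A:2, B:-1, C:-2, D:-2, E:-1, F:0)

Incidence matrix C (rows=places, cols=transitions):
       T0   T1   T2   T3
    A  -1    0    0    0
    B   0    0    4    0
    C   0    1    0    0
    D   0    0    0    2
    E  -2   -2   -4   -4
    F   2    0    0    0

Candidate y = [2, -1, -2, -2, -1, 0]; check y·C column-wise:
  col T0: 2·-1 + -1·0 + -2·0 + -2·0 + -1·-2 + 0·2 = 0
  col T1: 2·0 + -1·0 + -2·1 + -2·0 + -1·-2 = 0
  col T2: 2·0 + -1·4 + -2·0 + -2·0 + -1·-4 = 0
  col T3: 2·0 + -1·0 + -2·0 + -2·2 + -1·-4 = 0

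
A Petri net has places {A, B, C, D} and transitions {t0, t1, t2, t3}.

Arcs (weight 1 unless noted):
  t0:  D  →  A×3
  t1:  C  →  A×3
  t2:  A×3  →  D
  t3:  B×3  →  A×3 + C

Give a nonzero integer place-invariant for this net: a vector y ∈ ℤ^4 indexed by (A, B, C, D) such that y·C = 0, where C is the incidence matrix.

Incidence matrix C (rows=places, cols=transitions):
       t0   t1   t2   t3
    A   3    3   -3    3
    B   0    0    0   -3
    C   0   -1    0    1
    D  -1    0    1    0

Candidate y = [1, 2, 3, 3]; check y·C column-wise:
  col t0: 1·3 + 2·0 + 3·0 + 3·-1 = 0
  col t1: 1·3 + 2·0 + 3·-1 + 3·0 = 0
  col t2: 1·-3 + 2·0 + 3·0 + 3·1 = 0
  col t3: 1·3 + 2·-3 + 3·1 + 3·0 = 0

y = (A:1, B:2, C:3, D:3)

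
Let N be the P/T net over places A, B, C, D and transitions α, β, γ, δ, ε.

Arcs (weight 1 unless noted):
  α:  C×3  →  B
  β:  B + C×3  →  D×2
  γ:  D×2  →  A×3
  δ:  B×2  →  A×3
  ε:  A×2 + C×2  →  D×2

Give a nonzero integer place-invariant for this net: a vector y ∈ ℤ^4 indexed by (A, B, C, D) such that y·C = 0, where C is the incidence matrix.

y = (A:2, B:3, C:1, D:3)

Incidence matrix C (rows=places, cols=transitions):
        α    β    γ    δ    ε
    A   0    0    3    3   -2
    B   1   -1    0   -2    0
    C  -3   -3    0    0   -2
    D   0    2   -2    0    2

Candidate y = [2, 3, 1, 3]; check y·C column-wise:
  col α: 2·0 + 3·1 + 1·-3 + 3·0 = 0
  col β: 2·0 + 3·-1 + 1·-3 + 3·2 = 0
  col γ: 2·3 + 3·0 + 1·0 + 3·-2 = 0
  col δ: 2·3 + 3·-2 + 1·0 + 3·0 = 0
  col ε: 2·-2 + 3·0 + 1·-2 + 3·2 = 0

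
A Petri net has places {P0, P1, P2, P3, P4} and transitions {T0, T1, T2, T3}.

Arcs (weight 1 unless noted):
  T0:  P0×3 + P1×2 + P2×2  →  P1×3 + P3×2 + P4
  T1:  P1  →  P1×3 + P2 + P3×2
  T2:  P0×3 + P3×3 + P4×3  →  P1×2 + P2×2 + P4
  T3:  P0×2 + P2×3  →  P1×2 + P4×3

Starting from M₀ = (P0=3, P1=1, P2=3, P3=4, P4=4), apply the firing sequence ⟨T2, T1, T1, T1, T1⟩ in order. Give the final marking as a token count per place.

step 1: fire T2:  (P0=3, P1=1, P2=3, P3=4, P4=4) → (P0=0, P1=3, P2=5, P3=1, P4=2)
step 2: fire T1:  (P0=0, P1=3, P2=5, P3=1, P4=2) → (P0=0, P1=5, P2=6, P3=3, P4=2)
step 3: fire T1:  (P0=0, P1=5, P2=6, P3=3, P4=2) → (P0=0, P1=7, P2=7, P3=5, P4=2)
step 4: fire T1:  (P0=0, P1=7, P2=7, P3=5, P4=2) → (P0=0, P1=9, P2=8, P3=7, P4=2)
step 5: fire T1:  (P0=0, P1=9, P2=8, P3=7, P4=2) → (P0=0, P1=11, P2=9, P3=9, P4=2)

(P0=0, P1=11, P2=9, P3=9, P4=2)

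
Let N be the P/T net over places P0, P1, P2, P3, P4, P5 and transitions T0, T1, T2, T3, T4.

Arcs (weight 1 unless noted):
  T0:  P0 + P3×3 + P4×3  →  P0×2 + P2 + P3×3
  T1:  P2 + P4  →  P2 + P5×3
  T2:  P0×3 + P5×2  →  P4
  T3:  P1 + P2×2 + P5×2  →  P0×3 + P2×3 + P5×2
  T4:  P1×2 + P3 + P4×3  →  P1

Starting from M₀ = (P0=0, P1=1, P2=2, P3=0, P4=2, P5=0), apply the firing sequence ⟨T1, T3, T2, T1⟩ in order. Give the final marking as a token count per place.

step 1: fire T1:  (P0=0, P1=1, P2=2, P3=0, P4=2, P5=0) → (P0=0, P1=1, P2=2, P3=0, P4=1, P5=3)
step 2: fire T3:  (P0=0, P1=1, P2=2, P3=0, P4=1, P5=3) → (P0=3, P1=0, P2=3, P3=0, P4=1, P5=3)
step 3: fire T2:  (P0=3, P1=0, P2=3, P3=0, P4=1, P5=3) → (P0=0, P1=0, P2=3, P3=0, P4=2, P5=1)
step 4: fire T1:  (P0=0, P1=0, P2=3, P3=0, P4=2, P5=1) → (P0=0, P1=0, P2=3, P3=0, P4=1, P5=4)

(P0=0, P1=0, P2=3, P3=0, P4=1, P5=4)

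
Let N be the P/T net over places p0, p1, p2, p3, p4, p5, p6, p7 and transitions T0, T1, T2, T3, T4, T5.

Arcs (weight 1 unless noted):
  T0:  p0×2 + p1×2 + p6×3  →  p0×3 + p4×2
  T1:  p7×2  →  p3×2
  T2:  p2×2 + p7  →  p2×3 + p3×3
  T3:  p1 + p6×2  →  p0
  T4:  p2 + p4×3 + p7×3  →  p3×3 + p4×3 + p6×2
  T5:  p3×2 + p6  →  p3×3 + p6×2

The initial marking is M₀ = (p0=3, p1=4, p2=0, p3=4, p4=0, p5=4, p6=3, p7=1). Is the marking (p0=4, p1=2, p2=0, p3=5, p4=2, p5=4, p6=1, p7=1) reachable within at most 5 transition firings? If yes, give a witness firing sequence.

YES — reachable via ⟨T5, T0⟩ (2 firings)

step 1: fire T5:  (p0=3, p1=4, p2=0, p3=4, p4=0, p5=4, p6=3, p7=1) → (p0=3, p1=4, p2=0, p3=5, p4=0, p5=4, p6=4, p7=1)
step 2: fire T0:  (p0=3, p1=4, p2=0, p3=5, p4=0, p5=4, p6=4, p7=1) → (p0=4, p1=2, p2=0, p3=5, p4=2, p5=4, p6=1, p7=1)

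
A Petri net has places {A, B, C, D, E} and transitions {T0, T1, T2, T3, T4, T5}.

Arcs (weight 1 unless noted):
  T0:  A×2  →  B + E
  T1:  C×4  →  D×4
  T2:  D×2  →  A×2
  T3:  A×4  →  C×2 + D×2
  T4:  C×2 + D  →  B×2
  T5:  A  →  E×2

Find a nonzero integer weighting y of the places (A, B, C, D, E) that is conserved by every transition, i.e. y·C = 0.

y = (A:2, B:3, C:2, D:2, E:1)

Incidence matrix C (rows=places, cols=transitions):
       T0   T1   T2   T3   T4   T5
    A  -2    0    2   -4    0   -1
    B   1    0    0    0    2    0
    C   0   -4    0    2   -2    0
    D   0    4   -2    2   -1    0
    E   1    0    0    0    0    2

Candidate y = [2, 3, 2, 2, 1]; check y·C column-wise:
  col T0: 2·-2 + 3·1 + 2·0 + 2·0 + 1·1 = 0
  col T1: 2·0 + 3·0 + 2·-4 + 2·4 + 1·0 = 0
  col T2: 2·2 + 3·0 + 2·0 + 2·-2 + 1·0 = 0
  col T3: 2·-4 + 3·0 + 2·2 + 2·2 + 1·0 = 0
  col T4: 2·0 + 3·2 + 2·-2 + 2·-1 + 1·0 = 0
  col T5: 2·-1 + 3·0 + 2·0 + 2·0 + 1·2 = 0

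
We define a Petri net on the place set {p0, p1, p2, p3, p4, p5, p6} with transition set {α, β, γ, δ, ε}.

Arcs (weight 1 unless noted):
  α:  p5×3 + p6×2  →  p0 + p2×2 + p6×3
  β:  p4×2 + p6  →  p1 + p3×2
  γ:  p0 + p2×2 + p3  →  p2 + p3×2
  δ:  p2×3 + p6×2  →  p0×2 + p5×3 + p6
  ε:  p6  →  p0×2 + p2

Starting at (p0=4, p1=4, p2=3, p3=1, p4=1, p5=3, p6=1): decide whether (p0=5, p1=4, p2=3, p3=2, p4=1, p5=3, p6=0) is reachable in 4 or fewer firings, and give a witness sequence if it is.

YES — reachable via ⟨γ, ε⟩ (2 firings)

step 1: fire γ:  (p0=4, p1=4, p2=3, p3=1, p4=1, p5=3, p6=1) → (p0=3, p1=4, p2=2, p3=2, p4=1, p5=3, p6=1)
step 2: fire ε:  (p0=3, p1=4, p2=2, p3=2, p4=1, p5=3, p6=1) → (p0=5, p1=4, p2=3, p3=2, p4=1, p5=3, p6=0)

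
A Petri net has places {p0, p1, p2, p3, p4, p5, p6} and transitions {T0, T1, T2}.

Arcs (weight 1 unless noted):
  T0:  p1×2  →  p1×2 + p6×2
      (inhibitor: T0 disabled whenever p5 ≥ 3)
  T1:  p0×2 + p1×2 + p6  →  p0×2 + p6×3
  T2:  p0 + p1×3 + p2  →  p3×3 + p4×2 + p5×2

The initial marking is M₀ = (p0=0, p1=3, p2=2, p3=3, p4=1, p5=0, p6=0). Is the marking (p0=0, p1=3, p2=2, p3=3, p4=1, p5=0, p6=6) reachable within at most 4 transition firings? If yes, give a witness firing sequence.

YES — reachable via ⟨T0, T0, T0⟩ (3 firings)

step 1: fire T0:  (p0=0, p1=3, p2=2, p3=3, p4=1, p5=0, p6=0) → (p0=0, p1=3, p2=2, p3=3, p4=1, p5=0, p6=2)
step 2: fire T0:  (p0=0, p1=3, p2=2, p3=3, p4=1, p5=0, p6=2) → (p0=0, p1=3, p2=2, p3=3, p4=1, p5=0, p6=4)
step 3: fire T0:  (p0=0, p1=3, p2=2, p3=3, p4=1, p5=0, p6=4) → (p0=0, p1=3, p2=2, p3=3, p4=1, p5=0, p6=6)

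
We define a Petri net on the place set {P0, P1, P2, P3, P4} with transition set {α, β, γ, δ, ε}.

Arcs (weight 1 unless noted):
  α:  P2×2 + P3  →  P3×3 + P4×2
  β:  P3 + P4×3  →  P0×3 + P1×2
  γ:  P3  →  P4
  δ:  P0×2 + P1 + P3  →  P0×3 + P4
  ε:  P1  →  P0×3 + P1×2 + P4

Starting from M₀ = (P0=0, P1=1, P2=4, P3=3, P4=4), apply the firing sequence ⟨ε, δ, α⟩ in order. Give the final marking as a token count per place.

step 1: fire ε:  (P0=0, P1=1, P2=4, P3=3, P4=4) → (P0=3, P1=2, P2=4, P3=3, P4=5)
step 2: fire δ:  (P0=3, P1=2, P2=4, P3=3, P4=5) → (P0=4, P1=1, P2=4, P3=2, P4=6)
step 3: fire α:  (P0=4, P1=1, P2=4, P3=2, P4=6) → (P0=4, P1=1, P2=2, P3=4, P4=8)

(P0=4, P1=1, P2=2, P3=4, P4=8)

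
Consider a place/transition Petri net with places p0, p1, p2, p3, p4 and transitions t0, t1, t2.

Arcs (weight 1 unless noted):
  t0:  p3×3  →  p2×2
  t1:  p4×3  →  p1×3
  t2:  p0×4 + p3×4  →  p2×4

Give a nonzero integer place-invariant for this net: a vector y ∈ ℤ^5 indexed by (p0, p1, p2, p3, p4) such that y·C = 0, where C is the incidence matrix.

Incidence matrix C (rows=places, cols=transitions):
       t0   t1   t2
   p0   0    0   -4
   p1   0    3    0
   p2   2    0    4
   p3  -3    0   -4
   p4   0   -3    0

Candidate y = [1, 0, 3, 2, 0]; check y·C column-wise:
  col t0: 1·0 + 3·2 + 2·-3 = 0
  col t1: 1·0 + 0·3 + 3·0 + 2·0 + 0·-3 = 0
  col t2: 1·-4 + 3·4 + 2·-4 = 0

y = (p0:1, p1:0, p2:3, p3:2, p4:0)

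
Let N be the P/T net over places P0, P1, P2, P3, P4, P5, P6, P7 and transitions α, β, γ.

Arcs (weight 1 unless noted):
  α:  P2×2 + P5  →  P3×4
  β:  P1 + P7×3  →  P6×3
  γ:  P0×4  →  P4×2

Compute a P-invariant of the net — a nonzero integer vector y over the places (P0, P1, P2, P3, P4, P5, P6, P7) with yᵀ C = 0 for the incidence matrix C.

Incidence matrix C (rows=places, cols=transitions):
        α    β    γ
   P0   0    0   -4
   P1   0   -1    0
   P2  -2    0    0
   P3   4    0    0
   P4   0    0    2
   P5  -1    0    0
   P6   0    3    0
   P7   0   -3    0

Candidate y = [0, 0, 2, 1, 0, 0, 0, 0]; check y·C column-wise:
  col α: 2·-2 + 1·4 + 0·-1 = 0
  col β: 0·-1 + 2·0 + 1·0 + 0·3 + 0·-3 = 0
  col γ: 0·-4 + 2·0 + 1·0 + 0·2 = 0

y = (P0:0, P1:0, P2:2, P3:1, P4:0, P5:0, P6:0, P7:0)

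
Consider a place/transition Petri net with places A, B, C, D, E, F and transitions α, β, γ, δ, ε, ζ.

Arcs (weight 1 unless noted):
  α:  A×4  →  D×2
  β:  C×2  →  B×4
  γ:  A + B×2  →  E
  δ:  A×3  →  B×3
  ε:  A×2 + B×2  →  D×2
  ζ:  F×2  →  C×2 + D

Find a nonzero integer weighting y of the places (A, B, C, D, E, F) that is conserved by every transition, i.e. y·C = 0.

Incidence matrix C (rows=places, cols=transitions):
        α    β    γ    δ    ε    ζ
    A  -4    0   -1   -3   -2    0
    B   0    4   -2    3   -2    0
    C   0   -2    0    0    0    2
    D   2    0    0    0    2    1
    E   0    0    1    0    0    0
    F   0    0    0    0    0   -2

Candidate y = [1, 1, 2, 2, 3, 3]; check y·C column-wise:
  col α: 1·-4 + 1·0 + 2·0 + 2·2 + 3·0 + 3·0 = 0
  col β: 1·0 + 1·4 + 2·-2 + 2·0 + 3·0 + 3·0 = 0
  col γ: 1·-1 + 1·-2 + 2·0 + 2·0 + 3·1 + 3·0 = 0
  col δ: 1·-3 + 1·3 + 2·0 + 2·0 + 3·0 + 3·0 = 0
  col ε: 1·-2 + 1·-2 + 2·0 + 2·2 + 3·0 + 3·0 = 0
  col ζ: 1·0 + 1·0 + 2·2 + 2·1 + 3·0 + 3·-2 = 0

y = (A:1, B:1, C:2, D:2, E:3, F:3)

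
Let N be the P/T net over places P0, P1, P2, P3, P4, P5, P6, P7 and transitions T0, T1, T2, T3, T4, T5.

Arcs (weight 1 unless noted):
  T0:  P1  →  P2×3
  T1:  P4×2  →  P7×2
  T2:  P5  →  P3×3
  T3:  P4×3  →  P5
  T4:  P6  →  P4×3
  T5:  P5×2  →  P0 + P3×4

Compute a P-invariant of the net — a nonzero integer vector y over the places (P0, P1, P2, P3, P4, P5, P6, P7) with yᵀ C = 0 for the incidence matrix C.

y = (P0:0, P1:3, P2:1, P3:0, P4:0, P5:0, P6:0, P7:0)

Incidence matrix C (rows=places, cols=transitions):
       T0   T1   T2   T3   T4   T5
   P0   0    0    0    0    0    1
   P1  -1    0    0    0    0    0
   P2   3    0    0    0    0    0
   P3   0    0    3    0    0    4
   P4   0   -2    0   -3    3    0
   P5   0    0   -1    1    0   -2
   P6   0    0    0    0   -1    0
   P7   0    2    0    0    0    0

Candidate y = [0, 3, 1, 0, 0, 0, 0, 0]; check y·C column-wise:
  col T0: 3·-1 + 1·3 = 0
  col T1: 3·0 + 1·0 + 0·-2 + 0·2 = 0
  col T2: 3·0 + 1·0 + 0·3 + 0·-1 = 0
  col T3: 3·0 + 1·0 + 0·-3 + 0·1 = 0
  col T4: 3·0 + 1·0 + 0·3 + 0·-1 = 0
  col T5: 0·1 + 3·0 + 1·0 + 0·4 + 0·-2 = 0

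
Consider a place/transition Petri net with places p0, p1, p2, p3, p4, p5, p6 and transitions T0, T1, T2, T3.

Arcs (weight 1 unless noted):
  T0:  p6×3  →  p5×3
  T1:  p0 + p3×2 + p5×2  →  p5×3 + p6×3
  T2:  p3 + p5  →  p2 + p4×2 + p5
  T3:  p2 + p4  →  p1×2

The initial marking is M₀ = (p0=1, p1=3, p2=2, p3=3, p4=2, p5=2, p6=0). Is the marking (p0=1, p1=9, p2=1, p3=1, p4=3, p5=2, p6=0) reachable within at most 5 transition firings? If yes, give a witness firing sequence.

YES — reachable via ⟨T2, T2, T3, T3, T3⟩ (5 firings)

step 1: fire T2:  (p0=1, p1=3, p2=2, p3=3, p4=2, p5=2, p6=0) → (p0=1, p1=3, p2=3, p3=2, p4=4, p5=2, p6=0)
step 2: fire T2:  (p0=1, p1=3, p2=3, p3=2, p4=4, p5=2, p6=0) → (p0=1, p1=3, p2=4, p3=1, p4=6, p5=2, p6=0)
step 3: fire T3:  (p0=1, p1=3, p2=4, p3=1, p4=6, p5=2, p6=0) → (p0=1, p1=5, p2=3, p3=1, p4=5, p5=2, p6=0)
step 4: fire T3:  (p0=1, p1=5, p2=3, p3=1, p4=5, p5=2, p6=0) → (p0=1, p1=7, p2=2, p3=1, p4=4, p5=2, p6=0)
step 5: fire T3:  (p0=1, p1=7, p2=2, p3=1, p4=4, p5=2, p6=0) → (p0=1, p1=9, p2=1, p3=1, p4=3, p5=2, p6=0)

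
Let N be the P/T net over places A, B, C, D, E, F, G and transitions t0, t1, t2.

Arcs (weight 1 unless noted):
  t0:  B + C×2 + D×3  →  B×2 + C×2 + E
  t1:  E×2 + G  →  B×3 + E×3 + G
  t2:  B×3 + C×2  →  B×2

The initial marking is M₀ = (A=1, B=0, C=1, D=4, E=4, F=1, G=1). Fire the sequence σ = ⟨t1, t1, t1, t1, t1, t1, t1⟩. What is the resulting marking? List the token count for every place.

step 1: fire t1:  (A=1, B=0, C=1, D=4, E=4, F=1, G=1) → (A=1, B=3, C=1, D=4, E=5, F=1, G=1)
step 2: fire t1:  (A=1, B=3, C=1, D=4, E=5, F=1, G=1) → (A=1, B=6, C=1, D=4, E=6, F=1, G=1)
step 3: fire t1:  (A=1, B=6, C=1, D=4, E=6, F=1, G=1) → (A=1, B=9, C=1, D=4, E=7, F=1, G=1)
step 4: fire t1:  (A=1, B=9, C=1, D=4, E=7, F=1, G=1) → (A=1, B=12, C=1, D=4, E=8, F=1, G=1)
step 5: fire t1:  (A=1, B=12, C=1, D=4, E=8, F=1, G=1) → (A=1, B=15, C=1, D=4, E=9, F=1, G=1)
step 6: fire t1:  (A=1, B=15, C=1, D=4, E=9, F=1, G=1) → (A=1, B=18, C=1, D=4, E=10, F=1, G=1)
step 7: fire t1:  (A=1, B=18, C=1, D=4, E=10, F=1, G=1) → (A=1, B=21, C=1, D=4, E=11, F=1, G=1)

(A=1, B=21, C=1, D=4, E=11, F=1, G=1)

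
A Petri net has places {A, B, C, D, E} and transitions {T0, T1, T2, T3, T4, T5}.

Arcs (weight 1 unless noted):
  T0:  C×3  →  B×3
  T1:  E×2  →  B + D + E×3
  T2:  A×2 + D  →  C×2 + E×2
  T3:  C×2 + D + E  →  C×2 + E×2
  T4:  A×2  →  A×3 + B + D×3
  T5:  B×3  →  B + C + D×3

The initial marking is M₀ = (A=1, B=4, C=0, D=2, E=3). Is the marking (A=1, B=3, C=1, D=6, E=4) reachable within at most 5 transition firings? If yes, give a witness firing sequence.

YES — reachable via ⟨T1, T5⟩ (2 firings)

step 1: fire T1:  (A=1, B=4, C=0, D=2, E=3) → (A=1, B=5, C=0, D=3, E=4)
step 2: fire T5:  (A=1, B=5, C=0, D=3, E=4) → (A=1, B=3, C=1, D=6, E=4)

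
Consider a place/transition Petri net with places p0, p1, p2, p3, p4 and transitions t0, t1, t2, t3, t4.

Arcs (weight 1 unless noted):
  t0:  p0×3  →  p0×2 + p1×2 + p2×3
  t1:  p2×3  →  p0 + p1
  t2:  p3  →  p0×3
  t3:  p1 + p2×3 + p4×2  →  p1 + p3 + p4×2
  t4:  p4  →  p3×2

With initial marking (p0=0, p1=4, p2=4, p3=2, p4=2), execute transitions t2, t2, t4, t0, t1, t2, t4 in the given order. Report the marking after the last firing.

step 1: fire t2:  (p0=0, p1=4, p2=4, p3=2, p4=2) → (p0=3, p1=4, p2=4, p3=1, p4=2)
step 2: fire t2:  (p0=3, p1=4, p2=4, p3=1, p4=2) → (p0=6, p1=4, p2=4, p3=0, p4=2)
step 3: fire t4:  (p0=6, p1=4, p2=4, p3=0, p4=2) → (p0=6, p1=4, p2=4, p3=2, p4=1)
step 4: fire t0:  (p0=6, p1=4, p2=4, p3=2, p4=1) → (p0=5, p1=6, p2=7, p3=2, p4=1)
step 5: fire t1:  (p0=5, p1=6, p2=7, p3=2, p4=1) → (p0=6, p1=7, p2=4, p3=2, p4=1)
step 6: fire t2:  (p0=6, p1=7, p2=4, p3=2, p4=1) → (p0=9, p1=7, p2=4, p3=1, p4=1)
step 7: fire t4:  (p0=9, p1=7, p2=4, p3=1, p4=1) → (p0=9, p1=7, p2=4, p3=3, p4=0)

(p0=9, p1=7, p2=4, p3=3, p4=0)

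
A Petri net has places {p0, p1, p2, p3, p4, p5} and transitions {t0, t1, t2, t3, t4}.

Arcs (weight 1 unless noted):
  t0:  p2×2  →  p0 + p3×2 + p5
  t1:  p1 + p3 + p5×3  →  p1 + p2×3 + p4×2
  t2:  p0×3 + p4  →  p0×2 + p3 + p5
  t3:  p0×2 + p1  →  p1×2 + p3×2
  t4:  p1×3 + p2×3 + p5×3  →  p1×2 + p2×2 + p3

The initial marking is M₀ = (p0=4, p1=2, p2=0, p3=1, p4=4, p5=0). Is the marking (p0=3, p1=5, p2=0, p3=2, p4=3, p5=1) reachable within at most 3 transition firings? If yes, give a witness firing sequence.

depth 0: 1 marking
depth 1: 3 markings reached so far
depth 2: 6 markings reached so far
depth 3: 7 markings reached so far
target is not among the 7 markings reachable within 3 steps

NO — not reachable within 3 firings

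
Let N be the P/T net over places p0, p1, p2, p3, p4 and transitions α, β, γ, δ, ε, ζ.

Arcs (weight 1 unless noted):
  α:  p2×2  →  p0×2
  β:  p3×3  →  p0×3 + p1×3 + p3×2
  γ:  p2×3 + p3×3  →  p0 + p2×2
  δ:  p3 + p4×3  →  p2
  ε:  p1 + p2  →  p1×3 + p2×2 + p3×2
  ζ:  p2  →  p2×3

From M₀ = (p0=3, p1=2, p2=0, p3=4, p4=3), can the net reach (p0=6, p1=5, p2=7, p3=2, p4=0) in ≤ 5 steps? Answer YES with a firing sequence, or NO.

step 1: fire β:  (p0=3, p1=2, p2=0, p3=4, p4=3) → (p0=6, p1=5, p2=0, p3=3, p4=3)
step 2: fire δ:  (p0=6, p1=5, p2=0, p3=3, p4=3) → (p0=6, p1=5, p2=1, p3=2, p4=0)
step 3: fire ζ:  (p0=6, p1=5, p2=1, p3=2, p4=0) → (p0=6, p1=5, p2=3, p3=2, p4=0)
step 4: fire ζ:  (p0=6, p1=5, p2=3, p3=2, p4=0) → (p0=6, p1=5, p2=5, p3=2, p4=0)
step 5: fire ζ:  (p0=6, p1=5, p2=5, p3=2, p4=0) → (p0=6, p1=5, p2=7, p3=2, p4=0)

YES — reachable via ⟨β, δ, ζ, ζ, ζ⟩ (5 firings)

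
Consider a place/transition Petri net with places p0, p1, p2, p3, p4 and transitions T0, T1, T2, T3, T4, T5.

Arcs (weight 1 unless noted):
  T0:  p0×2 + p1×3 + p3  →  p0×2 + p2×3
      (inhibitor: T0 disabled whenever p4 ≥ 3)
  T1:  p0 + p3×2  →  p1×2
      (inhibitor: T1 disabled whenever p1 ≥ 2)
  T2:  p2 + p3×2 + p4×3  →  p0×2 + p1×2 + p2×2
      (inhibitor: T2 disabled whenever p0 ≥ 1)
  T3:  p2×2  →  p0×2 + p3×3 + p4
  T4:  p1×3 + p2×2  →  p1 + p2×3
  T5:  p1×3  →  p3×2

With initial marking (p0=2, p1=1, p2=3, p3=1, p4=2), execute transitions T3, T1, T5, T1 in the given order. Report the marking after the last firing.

step 1: fire T3:  (p0=2, p1=1, p2=3, p3=1, p4=2) → (p0=4, p1=1, p2=1, p3=4, p4=3)
step 2: fire T1:  (p0=4, p1=1, p2=1, p3=4, p4=3) → (p0=3, p1=3, p2=1, p3=2, p4=3)
step 3: fire T5:  (p0=3, p1=3, p2=1, p3=2, p4=3) → (p0=3, p1=0, p2=1, p3=4, p4=3)
step 4: fire T1:  (p0=3, p1=0, p2=1, p3=4, p4=3) → (p0=2, p1=2, p2=1, p3=2, p4=3)

(p0=2, p1=2, p2=1, p3=2, p4=3)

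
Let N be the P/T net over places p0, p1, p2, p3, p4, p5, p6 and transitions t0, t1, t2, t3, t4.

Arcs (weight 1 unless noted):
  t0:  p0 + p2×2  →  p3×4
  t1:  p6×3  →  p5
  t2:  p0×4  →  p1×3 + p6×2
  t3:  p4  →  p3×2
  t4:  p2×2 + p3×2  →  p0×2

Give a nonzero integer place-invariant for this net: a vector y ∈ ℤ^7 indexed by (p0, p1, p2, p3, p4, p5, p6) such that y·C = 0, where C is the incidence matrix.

Incidence matrix C (rows=places, cols=transitions):
       t0   t1   t2   t3   t4
   p0  -1    0   -4    0    2
   p1   0    0    3    0    0
   p2  -2    0    0    0   -2
   p3   4    0    0    2   -2
   p4   0    0    0   -1    0
   p5   0    1    0    0    0
   p6   0   -3    2    0    0

Candidate y = [6, 8, 3, 3, 6, 0, 0]; check y·C column-wise:
  col t0: 6·-1 + 8·0 + 3·-2 + 3·4 + 6·0 = 0
  col t1: 6·0 + 8·0 + 3·0 + 3·0 + 6·0 + 0·1 + 0·-3 = 0
  col t2: 6·-4 + 8·3 + 3·0 + 3·0 + 6·0 + 0·2 = 0
  col t3: 6·0 + 8·0 + 3·0 + 3·2 + 6·-1 = 0
  col t4: 6·2 + 8·0 + 3·-2 + 3·-2 + 6·0 = 0

y = (p0:6, p1:8, p2:3, p3:3, p4:6, p5:0, p6:0)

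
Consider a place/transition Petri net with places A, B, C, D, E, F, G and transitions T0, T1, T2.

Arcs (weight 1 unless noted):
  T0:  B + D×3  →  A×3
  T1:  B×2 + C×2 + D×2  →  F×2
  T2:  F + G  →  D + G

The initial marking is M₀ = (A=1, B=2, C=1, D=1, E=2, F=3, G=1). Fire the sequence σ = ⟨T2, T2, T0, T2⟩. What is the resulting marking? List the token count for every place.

step 1: fire T2:  (A=1, B=2, C=1, D=1, E=2, F=3, G=1) → (A=1, B=2, C=1, D=2, E=2, F=2, G=1)
step 2: fire T2:  (A=1, B=2, C=1, D=2, E=2, F=2, G=1) → (A=1, B=2, C=1, D=3, E=2, F=1, G=1)
step 3: fire T0:  (A=1, B=2, C=1, D=3, E=2, F=1, G=1) → (A=4, B=1, C=1, D=0, E=2, F=1, G=1)
step 4: fire T2:  (A=4, B=1, C=1, D=0, E=2, F=1, G=1) → (A=4, B=1, C=1, D=1, E=2, F=0, G=1)

(A=4, B=1, C=1, D=1, E=2, F=0, G=1)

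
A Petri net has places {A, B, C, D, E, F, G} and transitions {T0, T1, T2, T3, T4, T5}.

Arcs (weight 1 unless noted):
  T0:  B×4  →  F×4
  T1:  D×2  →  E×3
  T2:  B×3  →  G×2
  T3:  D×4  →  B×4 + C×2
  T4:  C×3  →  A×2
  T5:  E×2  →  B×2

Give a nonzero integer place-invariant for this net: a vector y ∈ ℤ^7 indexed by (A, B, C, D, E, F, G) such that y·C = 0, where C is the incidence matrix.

Incidence matrix C (rows=places, cols=transitions):
       T0   T1   T2   T3   T4   T5
    A   0    0    0    0    2    0
    B  -4    0   -3    4    0    2
    C   0    0    0    2   -3    0
    D   0   -2    0   -4    0    0
    E   0    3    0    0    0   -2
    F   4    0    0    0    0    0
    G   0    0    2    0    0    0

Candidate y = [3, 2, 2, 3, 2, 2, 3]; check y·C column-wise:
  col T0: 3·0 + 2·-4 + 2·0 + 3·0 + 2·0 + 2·4 + 3·0 = 0
  col T1: 3·0 + 2·0 + 2·0 + 3·-2 + 2·3 + 2·0 + 3·0 = 0
  col T2: 3·0 + 2·-3 + 2·0 + 3·0 + 2·0 + 2·0 + 3·2 = 0
  col T3: 3·0 + 2·4 + 2·2 + 3·-4 + 2·0 + 2·0 + 3·0 = 0
  col T4: 3·2 + 2·0 + 2·-3 + 3·0 + 2·0 + 2·0 + 3·0 = 0
  col T5: 3·0 + 2·2 + 2·0 + 3·0 + 2·-2 + 2·0 + 3·0 = 0

y = (A:3, B:2, C:2, D:3, E:2, F:2, G:3)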